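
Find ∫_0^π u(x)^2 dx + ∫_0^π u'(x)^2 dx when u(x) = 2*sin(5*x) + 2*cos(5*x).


||u||_{H^1(0,π)}^2 = 104*π

u'(x) = -10*sin(5*x) + 10*cos(5*x).
Expand u² and (u')² and integrate term by term on (0, π), using: for integers n ≥ 1, ∫_0^π sin²(nx) dx = ∫_0^π cos²(nx) dx = π/2; for n ≠ n', ∫_0^π sin(nx)sin(n'x) dx = ∫_0^π cos(nx)cos(n'x) dx = 0; and by product-to-sum, ∫_0^π sin(nx)cos(n'x) dx = ½∫_0^π [sin((n+n')x) + sin((n−n')x)] dx, which is 0 when n+n' is even and 2n/(n²−n'²) when n+n' is odd (it need not vanish on (0, π)).
  u² squared terms: (2)²·∫cos(5x)² dx = 4·π/2 = 2*π;  (2)²·∫sin(5x)² dx = 4·π/2 = 2*π.
  u² cross terms: 2·(2)·(2)·∫cos(5x)·sin(5x) dx = 8·(0) = 0.
  So ∫_0^π u² dx = 2*π + 2*π + 0 = 4*π.
  (u')² squared terms: (-10)²·∫sin(5x)² dx = 100·π/2 = 50*π;  (10)²·∫cos(5x)² dx = 100·π/2 = 50*π.
  (u')² cross terms: 2·(-10)·(10)·∫sin(5x)·cos(5x) dx = -200·(0) = 0.
  So ∫_0^π (u')² dx = 50*π + 50*π + 0 = 100*π.
||u||_{H^1}^2 = (4*π) + (100*π) = 104*π.


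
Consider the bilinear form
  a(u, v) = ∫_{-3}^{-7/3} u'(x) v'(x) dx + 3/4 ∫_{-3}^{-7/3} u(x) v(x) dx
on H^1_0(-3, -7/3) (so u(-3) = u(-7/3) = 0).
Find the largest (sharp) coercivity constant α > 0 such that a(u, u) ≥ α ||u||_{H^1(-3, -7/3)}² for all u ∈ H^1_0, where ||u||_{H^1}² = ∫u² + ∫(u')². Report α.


α = 3*(1 + 3*π^2)/(4 + 9*π^2)

Coercivity of a(·,·) on H^1_0(-3, -7/3) means a(u, u) ≥ α ||u||_{H^1}² for every u ∈ H^1_0.
The interval has length L = 2/3, and Poincaré/coercivity depend only on L. Here a(u, u) = ∫(u')² + (3/4)·∫u².
Here 0 < c = 3/4 < 1. The condition a(u,u) ≥ α||u||_{H^1}² reads (1−α)∫(u')² ≥ (α−c)∫u². Any admissible α is ≤ 1 (rapidly oscillating u have ∫u²/∫(u')² → 0), and α = 1 would force 0 ≥ (1−c)∫u², impossible since c < 1; so 1−α > 0. By the sharp Poincaré inequality on H^1_0 of an interval of length L, ∫(u')² ≥ (π/L)²∫u² with equality for the first sine mode sin(π(x−x₀)/L) (x₀ the left endpoint), so the inequality holds for all u iff (1−α)(π/L)² ≥ α − c, i.e. α ≤ ((π/L)² + c)/((π/L)² + 1) = (1 + c(L/π)²)/(1 + (L/π)²). With (π/L)² = 9*π^2/4 and c = 3/4, the largest admissible constant is α = ((π/L)² + c)/((π/L)² + 1).
Simplifying, α = 3*(1 + 3*π^2)/(4 + 9*π^2).


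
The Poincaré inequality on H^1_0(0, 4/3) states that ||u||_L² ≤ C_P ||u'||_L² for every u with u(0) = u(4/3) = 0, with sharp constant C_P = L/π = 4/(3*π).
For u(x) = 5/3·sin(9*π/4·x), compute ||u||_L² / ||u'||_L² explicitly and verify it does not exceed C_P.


||u||_L² / ||u'||_L² = 4/(9*π) < C_P = 4/(3*π).

u(x) = 5/3·sin(9*π/4·x), so u'(x) = 15*π*cos(9*π*x/4)/4.
Writing u(x) = A·sin(kπx/L) with A = 5/3 and k = 3, use ∫_0^L sin²(kπx/L) dx = L/2 and ∫_0^L cos²(kπx/L) dx = L/2.
u² = 25/9·sin²(9*π/4·x) and (u')² = 225*π^2/16·cos²(9*π/4·x), and each of sin², cos² integrates to L/2 = 2/3 over (0, 4/3).
∫_0^4/3 u² dx = 50/27, so ||u||_L² = 5*sqrt(6)/9.
∫_0^4/3 (u')² dx = 75*π^2/8, so ||u'||_L² = 5*sqrt(6)*π/4.
Ratio ||u||_L² / ||u'||_L² = 4/(9*π).
Sharp Poincaré constant on H^1_0(0, 4/3) is C_P = L/π = 4/(3*π), achieved by sin(3*π/4·x).
This is the k = 3 harmonic; the ratio L/(kπ) is strictly less than C_P = L/π, consistent with the sharp inequality ||u||_L² ≤ C_P ||u'||_L².


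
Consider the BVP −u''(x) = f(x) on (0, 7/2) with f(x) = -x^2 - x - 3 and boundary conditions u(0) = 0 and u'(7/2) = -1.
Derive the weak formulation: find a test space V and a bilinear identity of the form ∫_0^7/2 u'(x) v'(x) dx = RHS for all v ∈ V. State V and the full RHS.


V = {v ∈ H^1(0, 7/2) : v(0) = 0} (test functions vanish at x = 0 where u is specified); weak form: ∫_0^7/2 u'v' dx = ∫_0^7/2 (-x^2 - x - 3) v dx − v(7/2) for all v ∈ V.

Multiply both sides by a test function v and integrate from 0 to 7/2:
  ∫_0^7/2 −u''(x) v(x) dx = ∫_0^7/2 f(x) v(x) dx.
Integrate the LHS by parts once:
  ∫_0^7/2 −u'' v dx = −[u'(x) v(x)]_0^7/2 + ∫_0^7/2 u'(x) v'(x) dx.
Thus ∫_0^7/2 u'(x) v'(x) dx = ∫_0^7/2 f(x) v(x) dx + [u'(x) v(x)]_0^7/2.
Choose V so that boundary terms are either known or forced to vanish.
Mixed BC: u(0) = 0 (Dirichlet) and u'(7/2) = -1 (Neumann). Define V = {v ∈ H^1(0, 7/2) : v(0) = 0}. Then [u' v]_0^7/2 = u'(7/2)·v(7/2) − u'(0)·0 = − v(7/2).
Weak formulation: find u (satisfying any essential BC) such that ∫_0^7/2 u'(x) v'(x) dx = ∫_0^7/2 f v dx − v(7/2) for all v ∈ V (Dirichlet at 0 absorbed into V; Neumann datum at x = 7/2 contributes the boundary term).
Substituting f(x) = -x^2 - x - 3, the right-hand side is ∫_0^7/2 (-x^2 - x - 3) v dx − v(7/2).


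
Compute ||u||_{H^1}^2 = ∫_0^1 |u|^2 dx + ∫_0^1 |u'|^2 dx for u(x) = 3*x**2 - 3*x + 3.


||u||_{H^1}^2 = 93/10

The H^1 norm (squared) on an interval (0, L) is
  ||u||_{H^1}^2 = ∫_0^L u(x)^2 dx + ∫_0^L u'(x)^2 dx.
Compute u'(x) = 6*x - 3.
Then u(x)^2 = 9*x**4 - 18*x**3 + 27*x**2 - 18*x + 9 and u'(x)^2 = 36*x**2 - 36*x + 9.
Integrate each monomial from 0 to 1 using ∫_0^1 c·x^n dx = c·1^(n+1)/(n+1):
  ∫_0^1 u(x)^2 dx = ∫_0^1 (9*x^4 - 18*x^3 + 27*x^2 - 18*x + 9) dx. Term by term:
    ∫_0^1 9*x^4 dx = 9/5;  ∫_0^1 -18*x^3 dx = -9/2;  ∫_0^1 27*x^2 dx = 9;
    ∫_0^1 -18*x dx = -9;  ∫_0^1 9 dx = 9.
  Sum: 9/5 − 9/2 + 9 − 9 + 9 = 63/10.
  ∫_0^1 u'(x)^2 dx = ∫_0^1 (36*x^2 - 36*x + 9) dx. Term by term:
    ∫_0^1 36*x^2 dx = 12;  ∫_0^1 -36*x dx = -18;  ∫_0^1 9 dx = 9.
  Sum: 12 − 18 + 9 = 3.
Adding: ||u||_{H^1}^2 = 63/10 + 3 = 93/10.


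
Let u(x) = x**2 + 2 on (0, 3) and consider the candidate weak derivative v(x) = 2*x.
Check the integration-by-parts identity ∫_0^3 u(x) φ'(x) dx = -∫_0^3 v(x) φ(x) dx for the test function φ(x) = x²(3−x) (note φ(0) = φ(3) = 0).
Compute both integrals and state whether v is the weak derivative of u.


LHS = -243/10, RHS = -243/10. Yes, v = u' weakly.

u(x) = x**2 + 2, classical derivative u'(x) = 2*x.
φ(x) = x²(3−x), so φ'(x) = 3*x*(2 - x).
Note φ(0) = φ(3) = 0, so the boundary term u·φ vanishes.
LHS = ∫_0^3 u(x) φ'(x) dx = ∫_0^3 (-3*x^4 + 6*x^3 - 6*x^2 + 12*x) dx. Term by term:
  ∫_0^3 -3*x^4 dx = -729/5;  ∫_0^3 6*x^3 dx = 243/2;  ∫_0^3 -6*x^2 dx = -54;
  ∫_0^3 12*x dx = 54.
Sum: -729/5 + 243/2 − 54 + 54 = -243/10.
So LHS = -243/10.
∫_0^3 v(x) φ(x) dx = ∫_0^3 (-2*x^4 + 6*x^3) dx. Term by term:
  ∫_0^3 -2*x^4 dx = -486/5;  ∫_0^3 6*x^3 dx = 243/2.
Sum: -486/5 + 243/2 = 243/10.
So RHS = -∫_0^3 v(x) φ(x) dx = -243/10.
LHS = RHS, so the identity holds for this test φ.
Moreover u is smooth here and v(x) = u'(x) = 2*x pointwise, so the identity holds for every test function. Hence v is the weak derivative of u.


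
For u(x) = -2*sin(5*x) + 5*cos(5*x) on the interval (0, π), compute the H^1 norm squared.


||u||_{H^1(0,π)}^2 = 377*π

u'(x) = -25*sin(5*x) - 10*cos(5*x).
Expand u² and (u')² and integrate term by term on (0, π), using: for integers n ≥ 1, ∫_0^π sin²(nx) dx = ∫_0^π cos²(nx) dx = π/2; for n ≠ n', ∫_0^π sin(nx)sin(n'x) dx = ∫_0^π cos(nx)cos(n'x) dx = 0; and by product-to-sum, ∫_0^π sin(nx)cos(n'x) dx = ½∫_0^π [sin((n+n')x) + sin((n−n')x)] dx, which is 0 when n+n' is even and 2n/(n²−n'²) when n+n' is odd (it need not vanish on (0, π)).
  u² squared terms: (-2)²·∫sin(5x)² dx = 4·π/2 = 2*π;  (5)²·∫cos(5x)² dx = 25·π/2 = 25*π/2.
  u² cross terms: 2·(-2)·(5)·∫sin(5x)·cos(5x) dx = -20·(0) = 0.
  So ∫_0^π u² dx = 2*π + 25*π/2 + 0 = 29*π/2.
  (u')² squared terms: (-25)²·∫sin(5x)² dx = 625·π/2 = 625*π/2;  (-10)²·∫cos(5x)² dx = 100·π/2 = 50*π.
  (u')² cross terms: 2·(-25)·(-10)·∫sin(5x)·cos(5x) dx = 500·(0) = 0.
  So ∫_0^π (u')² dx = 625*π/2 + 50*π + 0 = 725*π/2.
||u||_{H^1}^2 = (29*π/2) + (725*π/2) = 377*π.


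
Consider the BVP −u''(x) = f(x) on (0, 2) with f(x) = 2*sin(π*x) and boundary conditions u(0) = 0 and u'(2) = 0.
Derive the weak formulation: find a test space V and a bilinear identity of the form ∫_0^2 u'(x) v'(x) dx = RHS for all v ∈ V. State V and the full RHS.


V = {v ∈ H^1(0, 2) : v(0) = 0} (test functions vanish at x = 0 where u is specified); weak form: ∫_0^2 u'v' dx = ∫_0^2 (2*sin(π*x)) v dx for all v ∈ V.

Multiply both sides by a test function v and integrate from 0 to 2:
  ∫_0^2 −u''(x) v(x) dx = ∫_0^2 f(x) v(x) dx.
Integrate the LHS by parts once:
  ∫_0^2 −u'' v dx = −[u'(x) v(x)]_0^2 + ∫_0^2 u'(x) v'(x) dx.
Thus ∫_0^2 u'(x) v'(x) dx = ∫_0^2 f(x) v(x) dx + [u'(x) v(x)]_0^2.
Choose V so that boundary terms are either known or forced to vanish.
Mixed BC: u(0) = 0 (Dirichlet) and u'(2) = 0 (Neumann). Define V = {v ∈ H^1(0, 2) : v(0) = 0}. Then [u' v]_0^2 = u'(2)·v(2) − u'(0)·0 = 0.
Weak formulation: find u (satisfying any essential BC) such that ∫_0^2 u'(x) v'(x) dx = ∫_0^2 f v dx for all v ∈ V (Dirichlet at 0 absorbed into V; the Neumann datum at x = 2 is zero, so no boundary term remains).
Substituting f(x) = 2*sin(π*x), the right-hand side is ∫_0^2 (2*sin(π*x)) v dx.


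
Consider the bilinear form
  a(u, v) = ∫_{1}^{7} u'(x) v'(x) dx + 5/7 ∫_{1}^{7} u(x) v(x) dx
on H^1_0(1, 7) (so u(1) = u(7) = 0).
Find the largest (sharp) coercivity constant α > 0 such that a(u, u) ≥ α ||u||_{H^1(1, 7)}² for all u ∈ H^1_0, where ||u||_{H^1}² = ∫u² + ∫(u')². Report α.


α = (π^2 + 180/7)/(π^2 + 36)

Coercivity of a(·,·) on H^1_0(1, 7) means a(u, u) ≥ α ||u||_{H^1}² for every u ∈ H^1_0.
The interval has length L = 6, and Poincaré/coercivity depend only on L. Here a(u, u) = ∫(u')² + (5/7)·∫u².
Here 0 < c = 5/7 < 1. The condition a(u,u) ≥ α||u||_{H^1}² reads (1−α)∫(u')² ≥ (α−c)∫u². Any admissible α is ≤ 1 (rapidly oscillating u have ∫u²/∫(u')² → 0), and α = 1 would force 0 ≥ (1−c)∫u², impossible since c < 1; so 1−α > 0. By the sharp Poincaré inequality on H^1_0 of an interval of length L, ∫(u')² ≥ (π/L)²∫u² with equality for the first sine mode sin(π(x−x₀)/L) (x₀ the left endpoint), so the inequality holds for all u iff (1−α)(π/L)² ≥ α − c, i.e. α ≤ ((π/L)² + c)/((π/L)² + 1) = (1 + c(L/π)²)/(1 + (L/π)²). With (π/L)² = π^2/36 and c = 5/7, the largest admissible constant is α = ((π/L)² + c)/((π/L)² + 1).
Simplifying, α = (π^2 + 180/7)/(π^2 + 36).


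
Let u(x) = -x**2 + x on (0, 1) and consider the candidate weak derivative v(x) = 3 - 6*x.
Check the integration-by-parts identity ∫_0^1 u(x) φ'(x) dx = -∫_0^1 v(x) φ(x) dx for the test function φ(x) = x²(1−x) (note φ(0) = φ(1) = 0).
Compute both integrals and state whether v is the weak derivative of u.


LHS = 1/60, RHS = 1/20. No, v is not the weak derivative of u.

u(x) = -x**2 + x, classical derivative u'(x) = 1 - 2*x.
φ(x) = x²(1−x), so φ'(x) = x*(2 - 3*x).
Note φ(0) = φ(1) = 0, so the boundary term u·φ vanishes.
LHS = ∫_0^1 u(x) φ'(x) dx = ∫_0^1 (3*x^4 - 5*x^3 + 2*x^2) dx. Term by term:
  ∫_0^1 3*x^4 dx = 3/5;  ∫_0^1 -5*x^3 dx = -5/4;  ∫_0^1 2*x^2 dx = 2/3.
Sum: 3/5 − 5/4 + 2/3 = 1/60.
So LHS = 1/60.
∫_0^1 v(x) φ(x) dx = ∫_0^1 (6*x^4 - 9*x^3 + 3*x^2) dx. Term by term:
  ∫_0^1 6*x^4 dx = 6/5;  ∫_0^1 -9*x^3 dx = -9/4;  ∫_0^1 3*x^2 dx = 1.
Sum: 6/5 − 9/4 + 1 = -1/20.
So RHS = -∫_0^1 v(x) φ(x) dx = 1/20.
LHS − RHS = -1/30 ≠ 0, so the identity fails.
(For a valid weak derivative the identity must hold for EVERY test function, in particular this one. The failure shows v is NOT the weak derivative of u.)
Correct weak derivative would be u'(x) = 1 - 2*x.


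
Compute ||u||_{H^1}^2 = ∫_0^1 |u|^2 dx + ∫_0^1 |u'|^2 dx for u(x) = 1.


||u||_{H^1}^2 = 1

The H^1 norm (squared) on an interval (0, L) is
  ||u||_{H^1}^2 = ∫_0^L u(x)^2 dx + ∫_0^L u'(x)^2 dx.
Compute u'(x) = 0.
Then u(x)^2 = 1 and u'(x)^2 = 0.
Integrate each monomial from 0 to 1 using ∫_0^1 c·x^n dx = c·1^(n+1)/(n+1):
  ∫_0^1 u(x)^2 dx = ∫_0^1 (1) dx. Term by term:
    ∫_0^1 1 dx = 1.
  ∫_0^1 u'(x)^2 dx = ∫_0^1 (0) dx. Term by term:
    ∫_0^1 0 dx = 0.
Adding: ||u||_{H^1}^2 = 1 + 0 = 1.


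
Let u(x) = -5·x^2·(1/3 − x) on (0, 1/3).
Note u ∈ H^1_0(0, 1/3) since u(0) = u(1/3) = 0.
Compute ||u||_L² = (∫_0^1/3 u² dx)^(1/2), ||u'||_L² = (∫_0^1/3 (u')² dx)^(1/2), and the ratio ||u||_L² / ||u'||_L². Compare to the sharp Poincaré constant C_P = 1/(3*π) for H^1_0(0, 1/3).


||u||_L² / ||u'||_L² = sqrt(14)/42 < C_P = 1/(3*π).

u(x) = -5·x^2·(1/3 − x), so u'(x) = 5*x*(9*x - 2)/3.
u(x) = -5·x^2·(1/3 − x) vanishes at x = 0 and x = 1/3, so u ∈ H^1_0(0, 1/3). Differentiate via the product rule and integrate the resulting polynomials term by term.
  ∫_0^1/3 u² dx = ∫_0^1/3 (25*x^6 - 50*x^5/3 + 25*x^4/9) dx. Term by term:
    ∫_0^1/3 25*x^6 dx = 25/15309;  ∫_0^1/3 -50*x^5/3 dx = -25/6561;  ∫_0^1/3 25*x^4/9 dx = 5/2187.
  Sum: 25/15309 − 25/6561 + 5/2187 = 5/45927.
  ∫_0^1/3 (u')² dx = ∫_0^1/3 (225*x^4 - 100*x^3 + 100*x^2/9) dx. Term by term:
    ∫_0^1/3 225*x^4 dx = 5/27;  ∫_0^1/3 -100*x^3 dx = -25/81;  ∫_0^1/3 100*x^2/9 dx = 100/729.
  Sum: 5/27 − 25/81 + 100/729 = 10/729.
∫_0^1/3 u² dx = 5/45927, so ||u||_L² = sqrt(35)/567.
∫_0^1/3 (u')² dx = 10/729, so ||u'||_L² = sqrt(10)/27.
Ratio ||u||_L² / ||u'||_L² = sqrt(14)/42.
Sharp Poincaré constant on H^1_0(0, 1/3) is C_P = L/π = 1/(3*π), achieved by sin(3*π·x).
A polynomial bump cannot attain the sharp Poincaré constant (only the first sine eigenfunction does), so the ratio is strictly less than C_P, consistent with ||u||_L² ≤ C_P ||u'||_L².


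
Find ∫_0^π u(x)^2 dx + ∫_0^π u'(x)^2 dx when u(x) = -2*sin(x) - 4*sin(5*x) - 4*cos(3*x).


||u||_{H^1(0,π)}^2 = 292*π

u'(x) = 12*sin(3*x) - 2*cos(x) - 20*cos(5*x).
Expand u² and (u')² and integrate term by term on (0, π), using: for integers n ≥ 1, ∫_0^π sin²(nx) dx = ∫_0^π cos²(nx) dx = π/2; for n ≠ n', ∫_0^π sin(nx)sin(n'x) dx = ∫_0^π cos(nx)cos(n'x) dx = 0; and by product-to-sum, ∫_0^π sin(nx)cos(n'x) dx = ½∫_0^π [sin((n+n')x) + sin((n−n')x)] dx, which is 0 when n+n' is even and 2n/(n²−n'²) when n+n' is odd (it need not vanish on (0, π)).
  u² squared terms: (-4)²·∫cos(3x)² dx = 16·π/2 = 8*π;  (-4)²·∫sin(5x)² dx = 16·π/2 = 8*π;  (-2)²·∫sin(x)² dx = 4·π/2 = 2*π.
  u² cross terms: 2·(-4)·(-4)·∫cos(3x)·sin(5x) dx = 32·(0) = 0;  2·(-4)·(-2)·∫cos(3x)·sin(x) dx = 16·(0) = 0;  2·(-4)·(-2)·∫sin(5x)·sin(x) dx = 16·(0) = 0.
  So ∫_0^π u² dx = 8*π + 8*π + 2*π + 0 + 0 + 0 = 18*π.
  (u')² squared terms: (-20)²·∫cos(5x)² dx = 400·π/2 = 200*π;  (-2)²·∫cos(x)² dx = 4·π/2 = 2*π;  (12)²·∫sin(3x)² dx = 144·π/2 = 72*π.
  (u')² cross terms: 2·(-20)·(-2)·∫cos(5x)·cos(x) dx = 80·(0) = 0;  2·(-20)·(12)·∫cos(5x)·sin(3x) dx = -480·(0) = 0;  2·(-2)·(12)·∫cos(x)·sin(3x) dx = -48·(0) = 0.
  So ∫_0^π (u')² dx = 200*π + 2*π + 72*π + 0 + 0 + 0 = 274*π.
||u||_{H^1}^2 = (18*π) + (274*π) = 292*π.


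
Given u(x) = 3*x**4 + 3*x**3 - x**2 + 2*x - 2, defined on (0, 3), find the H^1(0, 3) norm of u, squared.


||u||_{H^1}^2 = 2186013/20

The H^1 norm (squared) on an interval (0, L) is
  ||u||_{H^1}^2 = ∫_0^L u(x)^2 dx + ∫_0^L u'(x)^2 dx.
Compute u'(x) = 12*x**3 + 9*x**2 - 2*x + 2.
Then u(x)^2 = 9*x**8 + 18*x**7 + 3*x**6 + 6*x**5 + x**4 - 16*x**3 + 8*x**2 - 8*x + 4 and u'(x)^2 = 144*x**6 + 216*x**5 + 33*x**4 + 12*x**3 + 40*x**2 - 8*x + 4.
Integrate each monomial from 0 to 3 using ∫_0^3 c·x^n dx = c·3^(n+1)/(n+1):
  ∫_0^3 u(x)^2 dx = ∫_0^3 (9*x^8 + 18*x^7 + 3*x^6 + 6*x^5 + x^4 - 16*x^3 + 8*x^2 - 8*x + 4) dx. Term by term:
    ∫_0^3 9*x^8 dx = 19683;  ∫_0^3 18*x^7 dx = 59049/4;  ∫_0^3 3*x^6 dx = 6561/7;
    ∫_0^3 6*x^5 dx = 729;  ∫_0^3 x^4 dx = 243/5;  ∫_0^3 -16*x^3 dx = -324;
    ∫_0^3 8*x^2 dx = 72;  ∫_0^3 -8*x dx = -36;  ∫_0^3 4 dx = 12.
  Sum: 19683 + 59049/4 + 6561/7 + 729 + 243/5 − 324 + 72 − 36 + 12 = 5023779/140.
  ∫_0^3 u'(x)^2 dx = ∫_0^3 (144*x^6 + 216*x^5 + 33*x^4 + 12*x^3 + 40*x^2 - 8*x + 4) dx. Term by term:
    ∫_0^3 144*x^6 dx = 314928/7;  ∫_0^3 216*x^5 dx = 26244;  ∫_0^3 33*x^4 dx = 8019/5;
    ∫_0^3 12*x^3 dx = 243;  ∫_0^3 40*x^2 dx = 360;  ∫_0^3 -8*x dx = -36;
    ∫_0^3 4 dx = 12.
  Sum: 314928/7 + 26244 + 8019/5 + 243 + 360 − 36 + 12 = 2569578/35.
Adding: ||u||_{H^1}^2 = 5023779/140 + 2569578/35 = 2186013/20.


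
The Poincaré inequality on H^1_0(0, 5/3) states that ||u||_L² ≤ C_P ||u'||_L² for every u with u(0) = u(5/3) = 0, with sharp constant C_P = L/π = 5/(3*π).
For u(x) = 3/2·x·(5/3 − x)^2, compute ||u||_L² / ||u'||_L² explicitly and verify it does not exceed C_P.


||u||_L² / ||u'||_L² = 5*sqrt(14)/42 < C_P = 5/(3*π).

u(x) = 3/2·x·(5/3 − x)^2, so u'(x) = (3*x - 5)*(9*x - 5)/6.
u(x) = 3/2·x·(5/3 − x)^2 vanishes at x = 0 and x = 5/3, so u ∈ H^1_0(0, 5/3). Differentiate via the product rule and integrate the resulting polynomials term by term.
  ∫_0^5/3 u² dx = ∫_0^5/3 (9*x^6/4 - 15*x^5 + 75*x^4/2 - 125*x^3/3 + 625*x^2/36) dx. Term by term:
    ∫_0^5/3 9*x^6/4 dx = 78125/6804;  ∫_0^5/3 -15*x^5 dx = -78125/1458;  ∫_0^5/3 75*x^4/2 dx = 15625/162;
    ∫_0^5/3 -125*x^3/3 dx = -78125/972;  ∫_0^5/3 625*x^2/36 dx = 78125/2916.
  Sum: 78125/6804 − 78125/1458 + 15625/162 − 78125/972 + 78125/2916 = 15625/20412.
  ∫_0^5/3 (u')² dx = ∫_0^5/3 (81*x^4/4 - 90*x^3 + 275*x^2/2 - 250*x/3 + 625/36) dx. Term by term:
    ∫_0^5/3 81*x^4/4 dx = 625/12;  ∫_0^5/3 -90*x^3 dx = -3125/18;  ∫_0^5/3 275*x^2/2 dx = 34375/162;
    ∫_0^5/3 -250*x/3 dx = -3125/27;  ∫_0^5/3 625/36 dx = 3125/108.
  Sum: 625/12 − 3125/18 + 34375/162 − 3125/27 + 3125/108 = 625/162.
∫_0^5/3 u² dx = 15625/20412, so ||u||_L² = 125*sqrt(7)/378.
∫_0^5/3 (u')² dx = 625/162, so ||u'||_L² = 25*sqrt(2)/18.
Ratio ||u||_L² / ||u'||_L² = 5*sqrt(14)/42.
Sharp Poincaré constant on H^1_0(0, 5/3) is C_P = L/π = 5/(3*π), achieved by sin(3*π/5·x).
A polynomial bump cannot attain the sharp Poincaré constant (only the first sine eigenfunction does), so the ratio is strictly less than C_P, consistent with ||u||_L² ≤ C_P ||u'||_L².


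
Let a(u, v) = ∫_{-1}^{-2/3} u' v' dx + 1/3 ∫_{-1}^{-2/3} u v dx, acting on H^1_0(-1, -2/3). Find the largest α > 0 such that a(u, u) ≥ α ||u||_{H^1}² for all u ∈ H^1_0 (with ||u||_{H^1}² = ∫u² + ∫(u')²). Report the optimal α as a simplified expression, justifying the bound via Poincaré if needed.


α = (1 + 27*π^2)/(3*(1 + 9*π^2))

Coercivity of a(·,·) on H^1_0(-1, -2/3) means a(u, u) ≥ α ||u||_{H^1}² for every u ∈ H^1_0.
The interval has length L = 1/3, and Poincaré/coercivity depend only on L. Here a(u, u) = ∫(u')² + (1/3)·∫u².
Here 0 < c = 1/3 < 1. The condition a(u,u) ≥ α||u||_{H^1}² reads (1−α)∫(u')² ≥ (α−c)∫u². Any admissible α is ≤ 1 (rapidly oscillating u have ∫u²/∫(u')² → 0), and α = 1 would force 0 ≥ (1−c)∫u², impossible since c < 1; so 1−α > 0. By the sharp Poincaré inequality on H^1_0 of an interval of length L, ∫(u')² ≥ (π/L)²∫u² with equality for the first sine mode sin(π(x−x₀)/L) (x₀ the left endpoint), so the inequality holds for all u iff (1−α)(π/L)² ≥ α − c, i.e. α ≤ ((π/L)² + c)/((π/L)² + 1) = (1 + c(L/π)²)/(1 + (L/π)²). With (π/L)² = 9*π^2 and c = 1/3, the largest admissible constant is α = ((π/L)² + c)/((π/L)² + 1).
Simplifying, α = (1 + 27*π^2)/(3*(1 + 9*π^2)).


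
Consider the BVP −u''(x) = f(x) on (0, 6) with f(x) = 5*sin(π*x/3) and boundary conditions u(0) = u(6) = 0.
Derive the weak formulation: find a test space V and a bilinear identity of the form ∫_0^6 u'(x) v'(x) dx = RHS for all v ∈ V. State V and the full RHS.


V = H^1_0(0, 6) (so v(0) = v(6) = 0); weak form: ∫_0^6 u'v' dx = ∫_0^6 (5*sin(π*x/3)) v dx for all v ∈ V.

Multiply both sides by a test function v and integrate from 0 to 6:
  ∫_0^6 −u''(x) v(x) dx = ∫_0^6 f(x) v(x) dx.
Integrate the LHS by parts once:
  ∫_0^6 −u'' v dx = −[u'(x) v(x)]_0^6 + ∫_0^6 u'(x) v'(x) dx.
Thus ∫_0^6 u'(x) v'(x) dx = ∫_0^6 f(x) v(x) dx + [u'(x) v(x)]_0^6.
Choose V so that boundary terms are either known or forced to vanish.
u is Dirichlet: u(0) = u(6) = 0. Let V = H^1_0(0, 6); then v(0) = v(6) = 0, and [u' v]_0^6 = 0.
Weak formulation: find u (satisfying any essential BC) such that ∫_0^6 u'(x) v'(x) dx = ∫_0^6 f v dx for all v ∈ V.
Substituting f(x) = 5*sin(π*x/3), the right-hand side is ∫_0^6 (5*sin(π*x/3)) v dx.


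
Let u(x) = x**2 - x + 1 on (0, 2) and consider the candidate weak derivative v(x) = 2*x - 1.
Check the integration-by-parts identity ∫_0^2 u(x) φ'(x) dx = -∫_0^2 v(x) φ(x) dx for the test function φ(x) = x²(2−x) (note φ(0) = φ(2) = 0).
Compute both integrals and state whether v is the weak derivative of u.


LHS = -28/15, RHS = -28/15. Yes, v = u' weakly.

u(x) = x**2 - x + 1, classical derivative u'(x) = 2*x - 1.
φ(x) = x²(2−x), so φ'(x) = x*(4 - 3*x).
Note φ(0) = φ(2) = 0, so the boundary term u·φ vanishes.
LHS = ∫_0^2 u(x) φ'(x) dx = ∫_0^2 (-3*x^4 + 7*x^3 - 7*x^2 + 4*x) dx. Term by term:
  ∫_0^2 -3*x^4 dx = -96/5;  ∫_0^2 7*x^3 dx = 28;  ∫_0^2 -7*x^2 dx = -56/3;
  ∫_0^2 4*x dx = 8.
Sum: -96/5 + 28 − 56/3 + 8 = -28/15.
So LHS = -28/15.
∫_0^2 v(x) φ(x) dx = ∫_0^2 (-2*x^4 + 5*x^3 - 2*x^2) dx. Term by term:
  ∫_0^2 -2*x^4 dx = -64/5;  ∫_0^2 5*x^3 dx = 20;  ∫_0^2 -2*x^2 dx = -16/3.
Sum: -64/5 + 20 − 16/3 = 28/15.
So RHS = -∫_0^2 v(x) φ(x) dx = -28/15.
LHS = RHS, so the identity holds for this test φ.
Moreover u is smooth here and v(x) = u'(x) = 2*x - 1 pointwise, so the identity holds for every test function. Hence v is the weak derivative of u.


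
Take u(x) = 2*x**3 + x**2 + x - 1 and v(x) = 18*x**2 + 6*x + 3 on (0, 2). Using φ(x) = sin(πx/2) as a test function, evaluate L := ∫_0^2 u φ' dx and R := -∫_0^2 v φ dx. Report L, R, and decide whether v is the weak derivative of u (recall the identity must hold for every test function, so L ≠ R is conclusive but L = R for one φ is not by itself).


LHS = -60/π + 192/π^3, RHS = -180/π + 576/π^3. No, v is not the weak derivative of u.

u(x) = 2*x**3 + x**2 + x - 1, classical derivative u'(x) = 6*x**2 + 2*x + 1.
φ(x) = sin(πx/2), so φ'(x) = π*cos(π*x/2)/2.
Note φ(0) = φ(2) = 0, so the boundary term u·φ vanishes.
LHS = ∫_0^2 u(x) φ'(x) dx = ∫_0^2 (π*x^3*cos(π*x/2) + π*x^2*cos(π*x/2)/2 + π*x*cos(π*x/2)/2 - π*cos(π*x/2)/2) dx. Term by term:
  ∫_0^2 -π*cos(π*x/2)/2 dx = 0;  ∫_0^2 π*x^3*cos(π*x/2) dx = -48/π + 192/π^3;  ∫_0^2 π*x*cos(π*x/2)/2 dx = -4/π;
  ∫_0^2 π*x^2*cos(π*x/2)/2 dx = -8/π.
Sum: 0 + -48/π + 192/π^3 − 4/π − 8/π = -60/π + 192/π^3.
So LHS = -60/π + 192/π^3.
∫_0^2 v(x) φ(x) dx = ∫_0^2 (18*x^2*sin(π*x/2) + 6*x*sin(π*x/2) + 3*sin(π*x/2)) dx. Term by term:
  ∫_0^2 3*sin(π*x/2) dx = 12/π;  ∫_0^2 6*x*sin(π*x/2) dx = 24/π;  ∫_0^2 18*x^2*sin(π*x/2) dx = -576/π^3 + 144/π.
Sum: 12/π + 24/π + -576/π^3 + 144/π = -576/π^3 + 180/π.
So RHS = -∫_0^2 v(x) φ(x) dx = -180/π + 576/π^3.
LHS − RHS = -384/π^3 + 120/π ≠ 0, so the identity fails.
(For a valid weak derivative the identity must hold for EVERY test function, in particular this one. The failure shows v is NOT the weak derivative of u.)
Correct weak derivative would be u'(x) = 6*x**2 + 2*x + 1.


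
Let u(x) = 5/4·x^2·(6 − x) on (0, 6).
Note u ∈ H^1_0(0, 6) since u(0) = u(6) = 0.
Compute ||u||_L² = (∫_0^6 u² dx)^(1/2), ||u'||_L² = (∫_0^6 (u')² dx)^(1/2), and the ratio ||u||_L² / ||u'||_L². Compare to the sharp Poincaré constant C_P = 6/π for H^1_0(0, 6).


||u||_L² / ||u'||_L² = 3*sqrt(14)/7 < C_P = 6/π.

u(x) = 5/4·x^2·(6 − x), so u'(x) = 15*x*(4 - x)/4.
u(x) = 5/4·x^2·(6 − x) vanishes at x = 0 and x = 6, so u ∈ H^1_0(0, 6). Differentiate via the product rule and integrate the resulting polynomials term by term.
  ∫_0^6 u² dx = ∫_0^6 (25*x^6/16 - 75*x^5/4 + 225*x^4/4) dx. Term by term:
    ∫_0^6 25*x^6/16 dx = 437400/7;  ∫_0^6 -75*x^5/4 dx = -145800;  ∫_0^6 225*x^4/4 dx = 87480.
  Sum: 437400/7 − 145800 + 87480 = 29160/7.
  ∫_0^6 (u')² dx = ∫_0^6 (225*x^4/16 - 225*x^3/2 + 225*x^2) dx. Term by term:
    ∫_0^6 225*x^4/16 dx = 21870;  ∫_0^6 -225*x^3/2 dx = -36450;  ∫_0^6 225*x^2 dx = 16200.
  Sum: 21870 − 36450 + 16200 = 1620.
∫_0^6 u² dx = 29160/7, so ||u||_L² = 54*sqrt(70)/7.
∫_0^6 (u')² dx = 1620, so ||u'||_L² = 18*sqrt(5).
Ratio ||u||_L² / ||u'||_L² = 3*sqrt(14)/7.
Sharp Poincaré constant on H^1_0(0, 6) is C_P = L/π = 6/π, achieved by sin(π/6·x).
A polynomial bump cannot attain the sharp Poincaré constant (only the first sine eigenfunction does), so the ratio is strictly less than C_P, consistent with ||u||_L² ≤ C_P ||u'||_L².


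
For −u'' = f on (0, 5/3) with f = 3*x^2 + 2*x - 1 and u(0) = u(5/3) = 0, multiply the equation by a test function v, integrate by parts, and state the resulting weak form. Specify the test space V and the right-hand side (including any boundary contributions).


V = H^1_0(0, 5/3) (so v(0) = v(5/3) = 0); weak form: ∫_0^5/3 u'v' dx = ∫_0^5/3 (3*x^2 + 2*x - 1) v dx for all v ∈ V.

Multiply both sides by a test function v and integrate from 0 to 5/3:
  ∫_0^5/3 −u''(x) v(x) dx = ∫_0^5/3 f(x) v(x) dx.
Integrate the LHS by parts once:
  ∫_0^5/3 −u'' v dx = −[u'(x) v(x)]_0^5/3 + ∫_0^5/3 u'(x) v'(x) dx.
Thus ∫_0^5/3 u'(x) v'(x) dx = ∫_0^5/3 f(x) v(x) dx + [u'(x) v(x)]_0^5/3.
Choose V so that boundary terms are either known or forced to vanish.
u is Dirichlet: u(0) = u(5/3) = 0. Let V = H^1_0(0, 5/3); then v(0) = v(5/3) = 0, and [u' v]_0^5/3 = 0.
Weak formulation: find u (satisfying any essential BC) such that ∫_0^5/3 u'(x) v'(x) dx = ∫_0^5/3 f v dx for all v ∈ V.
Substituting f(x) = 3*x^2 + 2*x - 1, the right-hand side is ∫_0^5/3 (3*x^2 + 2*x - 1) v dx.


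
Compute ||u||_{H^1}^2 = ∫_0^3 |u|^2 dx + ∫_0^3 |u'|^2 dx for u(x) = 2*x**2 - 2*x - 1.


||u||_{H^1}^2 = 687/5

The H^1 norm (squared) on an interval (0, L) is
  ||u||_{H^1}^2 = ∫_0^L u(x)^2 dx + ∫_0^L u'(x)^2 dx.
Compute u'(x) = 4*x - 2.
Then u(x)^2 = 4*x**4 - 8*x**3 + 4*x + 1 and u'(x)^2 = 16*x**2 - 16*x + 4.
Integrate each monomial from 0 to 3 using ∫_0^3 c·x^n dx = c·3^(n+1)/(n+1):
  ∫_0^3 u(x)^2 dx = ∫_0^3 (4*x^4 - 8*x^3 + 4*x + 1) dx. Term by term:
    ∫_0^3 4*x^4 dx = 972/5;  ∫_0^3 -8*x^3 dx = -162;  ∫_0^3 4*x dx = 18;
    ∫_0^3 1 dx = 3.
  Sum: 972/5 − 162 + 18 + 3 = 267/5.
  ∫_0^3 u'(x)^2 dx = ∫_0^3 (16*x^2 - 16*x + 4) dx. Term by term:
    ∫_0^3 16*x^2 dx = 144;  ∫_0^3 -16*x dx = -72;  ∫_0^3 4 dx = 12.
  Sum: 144 − 72 + 12 = 84.
Adding: ||u||_{H^1}^2 = 267/5 + 84 = 687/5.


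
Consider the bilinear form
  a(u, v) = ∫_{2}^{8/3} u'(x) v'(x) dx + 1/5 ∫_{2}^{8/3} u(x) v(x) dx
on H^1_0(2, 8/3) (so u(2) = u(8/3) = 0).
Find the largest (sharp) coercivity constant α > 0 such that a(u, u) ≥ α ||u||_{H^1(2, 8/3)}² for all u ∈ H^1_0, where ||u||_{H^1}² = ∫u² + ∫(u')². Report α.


α = (4 + 45*π^2)/(5*(4 + 9*π^2))

Coercivity of a(·,·) on H^1_0(2, 8/3) means a(u, u) ≥ α ||u||_{H^1}² for every u ∈ H^1_0.
The interval has length L = 2/3, and Poincaré/coercivity depend only on L. Here a(u, u) = ∫(u')² + (1/5)·∫u².
Here 0 < c = 1/5 < 1. The condition a(u,u) ≥ α||u||_{H^1}² reads (1−α)∫(u')² ≥ (α−c)∫u². Any admissible α is ≤ 1 (rapidly oscillating u have ∫u²/∫(u')² → 0), and α = 1 would force 0 ≥ (1−c)∫u², impossible since c < 1; so 1−α > 0. By the sharp Poincaré inequality on H^1_0 of an interval of length L, ∫(u')² ≥ (π/L)²∫u² with equality for the first sine mode sin(π(x−x₀)/L) (x₀ the left endpoint), so the inequality holds for all u iff (1−α)(π/L)² ≥ α − c, i.e. α ≤ ((π/L)² + c)/((π/L)² + 1) = (1 + c(L/π)²)/(1 + (L/π)²). With (π/L)² = 9*π^2/4 and c = 1/5, the largest admissible constant is α = ((π/L)² + c)/((π/L)² + 1).
Simplifying, α = (4 + 45*π^2)/(5*(4 + 9*π^2)).


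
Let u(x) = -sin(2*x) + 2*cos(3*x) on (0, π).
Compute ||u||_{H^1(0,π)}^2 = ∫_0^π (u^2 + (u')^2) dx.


||u||_{H^1(0,π)}^2 = 32 + 45*π/2

u'(x) = -6*sin(3*x) - 2*cos(2*x).
Expand u² and (u')² and integrate term by term on (0, π), using: for integers n ≥ 1, ∫_0^π sin²(nx) dx = ∫_0^π cos²(nx) dx = π/2; for n ≠ n', ∫_0^π sin(nx)sin(n'x) dx = ∫_0^π cos(nx)cos(n'x) dx = 0; and by product-to-sum, ∫_0^π sin(nx)cos(n'x) dx = ½∫_0^π [sin((n+n')x) + sin((n−n')x)] dx, which is 0 when n+n' is even and 2n/(n²−n'²) when n+n' is odd (it need not vanish on (0, π)).
  u² squared terms: (-1)²·∫sin(2x)² dx = 1·π/2 = π/2;  (2)²·∫cos(3x)² dx = 4·π/2 = 2*π.
  u² cross terms: 2·(-1)·(2)·∫sin(2x)·cos(3x) dx = -4·(-4/5) = 16/5.
  So ∫_0^π u² dx = π/2 + 2*π + 16/5 = 16/5 + 5*π/2.
  (u')² squared terms: (-6)²·∫sin(3x)² dx = 36·π/2 = 18*π;  (-2)²·∫cos(2x)² dx = 4·π/2 = 2*π.
  (u')² cross terms: 2·(-6)·(-2)·∫sin(3x)·cos(2x) dx = 24·(6/5) = 144/5.
  So ∫_0^π (u')² dx = 18*π + 2*π + 144/5 = 144/5 + 20*π.
||u||_{H^1}^2 = (16/5 + 5*π/2) + (144/5 + 20*π) = 32 + 45*π/2.


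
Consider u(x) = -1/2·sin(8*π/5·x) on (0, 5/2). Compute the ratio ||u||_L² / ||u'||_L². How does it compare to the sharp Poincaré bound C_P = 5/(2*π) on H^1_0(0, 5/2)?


||u||_L² / ||u'||_L² = 5/(8*π) < C_P = 5/(2*π).

u(x) = -1/2·sin(8*π/5·x), so u'(x) = -4*π*cos(8*π*x/5)/5.
Writing u(x) = A·sin(kπx/L) with A = -1/2 and k = 4, use ∫_0^L sin²(kπx/L) dx = L/2 and ∫_0^L cos²(kπx/L) dx = L/2.
u² = 1/4·sin²(8*π/5·x) and (u')² = 16*π^2/25·cos²(8*π/5·x), and each of sin², cos² integrates to L/2 = 5/4 over (0, 5/2).
∫_0^5/2 u² dx = 5/16, so ||u||_L² = sqrt(5)/4.
∫_0^5/2 (u')² dx = 4*π^2/5, so ||u'||_L² = 2*sqrt(5)*π/5.
Ratio ||u||_L² / ||u'||_L² = 5/(8*π).
Sharp Poincaré constant on H^1_0(0, 5/2) is C_P = L/π = 5/(2*π), achieved by sin(2*π/5·x).
This is the k = 4 harmonic; the ratio L/(kπ) is strictly less than C_P = L/π, consistent with the sharp inequality ||u||_L² ≤ C_P ||u'||_L².


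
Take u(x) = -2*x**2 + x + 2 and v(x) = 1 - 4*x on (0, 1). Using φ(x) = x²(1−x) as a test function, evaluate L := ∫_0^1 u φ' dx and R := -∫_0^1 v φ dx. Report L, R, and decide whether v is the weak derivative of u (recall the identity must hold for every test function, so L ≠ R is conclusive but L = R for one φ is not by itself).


LHS = 7/60, RHS = 7/60. Yes, v = u' weakly.

u(x) = -2*x**2 + x + 2, classical derivative u'(x) = 1 - 4*x.
φ(x) = x²(1−x), so φ'(x) = x*(2 - 3*x).
Note φ(0) = φ(1) = 0, so the boundary term u·φ vanishes.
LHS = ∫_0^1 u(x) φ'(x) dx = ∫_0^1 (6*x^4 - 7*x^3 - 4*x^2 + 4*x) dx. Term by term:
  ∫_0^1 6*x^4 dx = 6/5;  ∫_0^1 -7*x^3 dx = -7/4;  ∫_0^1 -4*x^2 dx = -4/3;
  ∫_0^1 4*x dx = 2.
Sum: 6/5 − 7/4 − 4/3 + 2 = 7/60.
So LHS = 7/60.
∫_0^1 v(x) φ(x) dx = ∫_0^1 (4*x^4 - 5*x^3 + x^2) dx. Term by term:
  ∫_0^1 4*x^4 dx = 4/5;  ∫_0^1 -5*x^3 dx = -5/4;  ∫_0^1 x^2 dx = 1/3.
Sum: 4/5 − 5/4 + 1/3 = -7/60.
So RHS = -∫_0^1 v(x) φ(x) dx = 7/60.
LHS = RHS, so the identity holds for this test φ.
Moreover u is smooth here and v(x) = u'(x) = 1 - 4*x pointwise, so the identity holds for every test function. Hence v is the weak derivative of u.


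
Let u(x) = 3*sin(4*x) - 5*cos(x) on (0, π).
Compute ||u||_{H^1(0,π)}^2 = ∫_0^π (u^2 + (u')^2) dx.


||u||_{H^1(0,π)}^2 = -32 + 203*π/2

u'(x) = 5*sin(x) + 12*cos(4*x).
Expand u² and (u')² and integrate term by term on (0, π), using: for integers n ≥ 1, ∫_0^π sin²(nx) dx = ∫_0^π cos²(nx) dx = π/2; for n ≠ n', ∫_0^π sin(nx)sin(n'x) dx = ∫_0^π cos(nx)cos(n'x) dx = 0; and by product-to-sum, ∫_0^π sin(nx)cos(n'x) dx = ½∫_0^π [sin((n+n')x) + sin((n−n')x)] dx, which is 0 when n+n' is even and 2n/(n²−n'²) when n+n' is odd (it need not vanish on (0, π)).
  u² squared terms: (-5)²·∫cos(x)² dx = 25·π/2 = 25*π/2;  (3)²·∫sin(4x)² dx = 9·π/2 = 9*π/2.
  u² cross terms: 2·(-5)·(3)·∫cos(x)·sin(4x) dx = -30·(8/15) = -16.
  So ∫_0^π u² dx = 25*π/2 + 9*π/2 − 16 = -16 + 17*π.
  (u')² squared terms: (5)²·∫sin(x)² dx = 25·π/2 = 25*π/2;  (12)²·∫cos(4x)² dx = 144·π/2 = 72*π.
  (u')² cross terms: 2·(5)·(12)·∫sin(x)·cos(4x) dx = 120·(-2/15) = -16.
  So ∫_0^π (u')² dx = 25*π/2 + 72*π − 16 = -16 + 169*π/2.
||u||_{H^1}^2 = (-16 + 17*π) + (-16 + 169*π/2) = -32 + 203*π/2.


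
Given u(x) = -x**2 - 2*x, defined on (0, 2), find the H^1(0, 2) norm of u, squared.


||u||_{H^1}^2 = 1016/15

The H^1 norm (squared) on an interval (0, L) is
  ||u||_{H^1}^2 = ∫_0^L u(x)^2 dx + ∫_0^L u'(x)^2 dx.
Compute u'(x) = -2*x - 2.
Then u(x)^2 = x**4 + 4*x**3 + 4*x**2 and u'(x)^2 = 4*x**2 + 8*x + 4.
Integrate each monomial from 0 to 2 using ∫_0^2 c·x^n dx = c·2^(n+1)/(n+1):
  ∫_0^2 u(x)^2 dx = ∫_0^2 (x^4 + 4*x^3 + 4*x^2) dx. Term by term:
    ∫_0^2 x^4 dx = 32/5;  ∫_0^2 4*x^3 dx = 16;  ∫_0^2 4*x^2 dx = 32/3.
  Sum: 32/5 + 16 + 32/3 = 496/15.
  ∫_0^2 u'(x)^2 dx = ∫_0^2 (4*x^2 + 8*x + 4) dx. Term by term:
    ∫_0^2 4*x^2 dx = 32/3;  ∫_0^2 8*x dx = 16;  ∫_0^2 4 dx = 8.
  Sum: 32/3 + 16 + 8 = 104/3.
Adding: ||u||_{H^1}^2 = 496/15 + 104/3 = 1016/15.


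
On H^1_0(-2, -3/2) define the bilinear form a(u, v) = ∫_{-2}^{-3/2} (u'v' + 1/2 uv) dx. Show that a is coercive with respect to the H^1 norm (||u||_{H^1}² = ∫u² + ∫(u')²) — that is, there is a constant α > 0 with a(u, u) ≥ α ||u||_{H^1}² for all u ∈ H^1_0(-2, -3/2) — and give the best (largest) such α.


α = (1 + 8*π^2)/(2*(1 + 4*π^2))

Coercivity of a(·,·) on H^1_0(-2, -3/2) means a(u, u) ≥ α ||u||_{H^1}² for every u ∈ H^1_0.
The interval has length L = 1/2, and Poincaré/coercivity depend only on L. Here a(u, u) = ∫(u')² + (1/2)·∫u².
Here 0 < c = 1/2 < 1. The condition a(u,u) ≥ α||u||_{H^1}² reads (1−α)∫(u')² ≥ (α−c)∫u². Any admissible α is ≤ 1 (rapidly oscillating u have ∫u²/∫(u')² → 0), and α = 1 would force 0 ≥ (1−c)∫u², impossible since c < 1; so 1−α > 0. By the sharp Poincaré inequality on H^1_0 of an interval of length L, ∫(u')² ≥ (π/L)²∫u² with equality for the first sine mode sin(π(x−x₀)/L) (x₀ the left endpoint), so the inequality holds for all u iff (1−α)(π/L)² ≥ α − c, i.e. α ≤ ((π/L)² + c)/((π/L)² + 1) = (1 + c(L/π)²)/(1 + (L/π)²). With (π/L)² = 4*π^2 and c = 1/2, the largest admissible constant is α = ((π/L)² + c)/((π/L)² + 1).
Simplifying, α = (1 + 8*π^2)/(2*(1 + 4*π^2)).


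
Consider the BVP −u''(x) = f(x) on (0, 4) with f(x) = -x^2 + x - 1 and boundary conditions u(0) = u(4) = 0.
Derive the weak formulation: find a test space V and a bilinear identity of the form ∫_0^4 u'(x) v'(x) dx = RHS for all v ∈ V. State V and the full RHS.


V = H^1_0(0, 4) (so v(0) = v(4) = 0); weak form: ∫_0^4 u'v' dx = ∫_0^4 (-x^2 + x - 1) v dx for all v ∈ V.

Multiply both sides by a test function v and integrate from 0 to 4:
  ∫_0^4 −u''(x) v(x) dx = ∫_0^4 f(x) v(x) dx.
Integrate the LHS by parts once:
  ∫_0^4 −u'' v dx = −[u'(x) v(x)]_0^4 + ∫_0^4 u'(x) v'(x) dx.
Thus ∫_0^4 u'(x) v'(x) dx = ∫_0^4 f(x) v(x) dx + [u'(x) v(x)]_0^4.
Choose V so that boundary terms are either known or forced to vanish.
u is Dirichlet: u(0) = u(4) = 0. Let V = H^1_0(0, 4); then v(0) = v(4) = 0, and [u' v]_0^4 = 0.
Weak formulation: find u (satisfying any essential BC) such that ∫_0^4 u'(x) v'(x) dx = ∫_0^4 f v dx for all v ∈ V.
Substituting f(x) = -x^2 + x - 1, the right-hand side is ∫_0^4 (-x^2 + x - 1) v dx.


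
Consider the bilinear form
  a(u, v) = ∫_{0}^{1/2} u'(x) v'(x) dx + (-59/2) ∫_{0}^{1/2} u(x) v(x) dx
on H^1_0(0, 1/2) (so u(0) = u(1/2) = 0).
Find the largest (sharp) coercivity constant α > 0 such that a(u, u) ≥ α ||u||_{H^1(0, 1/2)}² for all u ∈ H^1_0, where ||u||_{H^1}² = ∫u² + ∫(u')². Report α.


α = (-59 + 8*π^2)/(2*(1 + 4*π^2))

Coercivity of a(·,·) on H^1_0(0, 1/2) means a(u, u) ≥ α ||u||_{H^1}² for every u ∈ H^1_0.
The interval has length L = 1/2, and Poincaré/coercivity depend only on L. Here a(u, u) = ∫(u')² + (-59/2)·∫u².
Here c = -59/2 < 0 with |c| < (π/L)² = 4*π^2, so coercivity still holds. The condition a(u,u) ≥ α||u||_{H^1}² reads (1−α)∫(u')² ≥ (α−c)∫u². Any admissible α is ≤ 1 (rapidly oscillating u have ∫u²/∫(u')² → 0), and α = 1 would force 0 ≥ (1−c)∫u², impossible since c < 1; so 1−α > 0. By the sharp Poincaré inequality on H^1_0 of an interval of length L, ∫(u')² ≥ (π/L)²∫u² with equality for the first sine mode sin(π(x−x₀)/L) (x₀ the left endpoint), so the inequality holds for all u iff (1−α)(π/L)² ≥ α − c, i.e. α ≤ ((π/L)² + c)/((π/L)² + 1) = (1 + c(L/π)²)/(1 + (L/π)²). (Direct route, valid since c ≤ 0: Poincaré gives c∫u² ≥ c(L/π)²∫(u')², so a(u,u) ≥ (1 + c(L/π)²)∫(u')², while ||u||_{H^1}² ≤ (1 + (L/π)²)∫(u')²; dividing yields the same α.) With (π/L)² = 4*π^2 and c = -59/2, the largest admissible constant is α = ((π/L)² + c)/((π/L)² + 1).
Simplifying, α = (-59 + 8*π^2)/(2*(1 + 4*π^2)).


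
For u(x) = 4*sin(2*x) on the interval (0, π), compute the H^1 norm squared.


||u||_{H^1(0,π)}^2 = 40*π

u'(x) = 8*cos(2*x).
Expand u² and (u')² and integrate term by term on (0, π), using: for integers n ≥ 1, ∫_0^π sin²(nx) dx = ∫_0^π cos²(nx) dx = π/2; for n ≠ n', ∫_0^π sin(nx)sin(n'x) dx = ∫_0^π cos(nx)cos(n'x) dx = 0; and by product-to-sum, ∫_0^π sin(nx)cos(n'x) dx = ½∫_0^π [sin((n+n')x) + sin((n−n')x)] dx, which is 0 when n+n' is even and 2n/(n²−n'²) when n+n' is odd (it need not vanish on (0, π)).
  u² squared terms: (4)²·∫sin(2x)² dx = 16·π/2 = 8*π.
  So ∫_0^π u² dx = 8*π.
  (u')² squared terms: (8)²·∫cos(2x)² dx = 64·π/2 = 32*π.
  So ∫_0^π (u')² dx = 32*π.
||u||_{H^1}^2 = (8*π) + (32*π) = 40*π.


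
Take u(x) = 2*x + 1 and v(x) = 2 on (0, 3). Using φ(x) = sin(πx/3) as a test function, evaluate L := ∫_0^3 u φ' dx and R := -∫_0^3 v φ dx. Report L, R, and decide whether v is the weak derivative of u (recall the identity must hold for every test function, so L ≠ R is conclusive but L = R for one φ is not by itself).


LHS = -12/π, RHS = -12/π. Yes, v = u' weakly.

u(x) = 2*x + 1, classical derivative u'(x) = 2.
φ(x) = sin(πx/3), so φ'(x) = π*cos(π*x/3)/3.
Note φ(0) = φ(3) = 0, so the boundary term u·φ vanishes.
LHS = ∫_0^3 u(x) φ'(x) dx = ∫_0^3 (2*π*x*cos(π*x/3)/3 + π*cos(π*x/3)/3) dx. Term by term:
  ∫_0^3 π*cos(π*x/3)/3 dx = 0;  ∫_0^3 2*π*x*cos(π*x/3)/3 dx = -12/π.
Sum: 0 − 12/π = -12/π.
So LHS = -12/π.
∫_0^3 v(x) φ(x) dx = ∫_0^3 (2*sin(π*x/3)) dx. Term by term:
  ∫_0^3 2*sin(π*x/3) dx = 12/π.
So RHS = -∫_0^3 v(x) φ(x) dx = -12/π.
LHS = RHS, so the identity holds for this test φ.
Moreover u is smooth here and v(x) = u'(x) = 2 pointwise, so the identity holds for every test function. Hence v is the weak derivative of u.


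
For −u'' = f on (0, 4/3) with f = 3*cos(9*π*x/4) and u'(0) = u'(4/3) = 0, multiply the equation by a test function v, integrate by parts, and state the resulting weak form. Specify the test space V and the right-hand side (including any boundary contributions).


V = H^1(0, 4/3) (no boundary constraint on v; u is determined up to an additive constant); weak form: ∫_0^4/3 u'v' dx = ∫_0^4/3 (3*cos(9*π*x/4)) v dx for all v ∈ V.

Multiply both sides by a test function v and integrate from 0 to 4/3:
  ∫_0^4/3 −u''(x) v(x) dx = ∫_0^4/3 f(x) v(x) dx.
Integrate the LHS by parts once:
  ∫_0^4/3 −u'' v dx = −[u'(x) v(x)]_0^4/3 + ∫_0^4/3 u'(x) v'(x) dx.
Thus ∫_0^4/3 u'(x) v'(x) dx = ∫_0^4/3 f(x) v(x) dx + [u'(x) v(x)]_0^4/3.
Choose V so that boundary terms are either known or forced to vanish.
u has homogeneous Neumann: u'(0) = u'(4/3) = 0. So [u' v]_0^4/3 = 0·v(4/3) − 0·v(0) = 0 for any v; take V = H^1(0, 4/3).
Weak formulation: find u (satisfying any essential BC) such that ∫_0^4/3 u'(x) v'(x) dx = ∫_0^4/3 f v dx for all v ∈ V (homogeneous Neumann, so boundary terms vanish).
Substituting f(x) = 3*cos(9*π*x/4), the right-hand side is ∫_0^4/3 (3*cos(9*π*x/4)) v dx.
Compatibility check (pure Neumann): taking v ≡ 1 ∈ V gives 0 = ∫_0^4/3 f dx + (0) − (0), i.e. ∫_0^4/3 f dx must equal u'(0) − u'(4/3) = 0. Indeed ∫_0^4/3 (3*cos(9*π*x/4)) dx = 0, so the data are compatible. The solution is then unique only up to an additive constant (fix it e.g. by requiring ∫_0^4/3 u dx = 0).
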